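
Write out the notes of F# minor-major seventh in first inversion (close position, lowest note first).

A, C#, E#, F#

F# minor-major seventh is F#–A–C#–E#. First inversion puts the third (A) in the bass, with the remaining tones above: A, C#, E#, F#.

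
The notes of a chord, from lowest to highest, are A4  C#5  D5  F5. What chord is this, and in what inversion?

D minor-major seventh, second inversion

The pitch classes A, C#, D, F arrange in thirds as D–F–A–C#: a D minor-major seventh chord.
With the fifth (A) in the bass, the chord is in second inversion (figured bass 4/3).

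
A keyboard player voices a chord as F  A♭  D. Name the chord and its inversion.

D diminished, first inversion

The distinct note names are F, Ab, D. Stacked in thirds they read D–F–Ab, which is a diminished triad on D.
The lowest note is F, the third of the chord, so this is first inversion (figured bass 6).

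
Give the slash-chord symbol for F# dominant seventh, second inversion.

F#7/C#

Second inversion of F# dominant seventh has the fifth (C#) in the bass. As a slash chord: F#7/C#.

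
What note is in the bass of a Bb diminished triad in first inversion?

Db

The third of Bb diminished (Bb–Db–Fb) is Db; that is the bass in first inversion.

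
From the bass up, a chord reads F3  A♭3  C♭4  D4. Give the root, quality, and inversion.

D diminished seventh, first inversion

The pitch classes F, Ab, Cb, D arrange in thirds as D–F–Ab–Cb: a D diminished seventh chord.
F is the third of D diminished seventh; third in the bass means first inversion (figured bass 6/5).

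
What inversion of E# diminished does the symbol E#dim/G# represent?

E#dim/G# means E# diminished with G# in the bass. G# is the third of E# diminished (E#–G#–B), so this is first inversion.

first inversion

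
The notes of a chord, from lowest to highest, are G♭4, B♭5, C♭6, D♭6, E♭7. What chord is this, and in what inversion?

The pitch classes Gb, Bb, Cb, Db, Eb arrange in thirds as Cb–Eb–Gb–Bb–Db: a Cb major ninth chord.
Gb is the fifth of Cb major ninth; fifth in the bass means second inversion.

Cb major ninth, second inversion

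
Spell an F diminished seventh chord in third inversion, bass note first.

F diminished seventh is F–Ab–Cb–Ebb. Third inversion puts the seventh (Ebb) in the bass, with the remaining tones above: Ebb, F, Ab, Cb.

Ebb, F, Ab, Cb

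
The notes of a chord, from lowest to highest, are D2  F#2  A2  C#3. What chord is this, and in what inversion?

The distinct note names are D, F#, A, C#. Stacked in thirds they read D–F#–A–C#, which is a major seventh chord on D.
D is the root of D major seventh; root in the bass means root position (figured bass 7).

D major seventh, root position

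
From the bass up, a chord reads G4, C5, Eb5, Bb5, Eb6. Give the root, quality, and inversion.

The distinct note names are G, C, Eb, Bb. Stacked in thirds they read C–Eb–G–Bb, which is a minor seventh chord on C.
The lowest note is G, the fifth of the chord, so this is second inversion (figured bass 4/3).

C minor seventh, second inversion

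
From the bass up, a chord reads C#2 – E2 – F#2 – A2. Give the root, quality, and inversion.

F# minor seventh, second inversion

Reducing to letter names: C#, E, F#, A. These stack in thirds as F#–A–C#–E — an F# minor seventh chord.
C# is the fifth of F# minor seventh; fifth in the bass means second inversion (figured bass 4/3).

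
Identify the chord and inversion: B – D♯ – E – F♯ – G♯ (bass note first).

E major ninth, second inversion

Reducing to letter names: B, D#, E, F#, G#. These stack in thirds as E–G#–B–D#–F# — an E major ninth chord.
B is the fifth of E major ninth; fifth in the bass means second inversion.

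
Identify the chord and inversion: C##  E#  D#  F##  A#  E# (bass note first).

D# major ninth, third inversion

The distinct note names are C##, E#, D#, F##, A#. Stacked in thirds they read D#–F##–A#–C##–E#, which is a major ninth chord on D#.
C## is the seventh of D# major ninth; seventh in the bass means third inversion.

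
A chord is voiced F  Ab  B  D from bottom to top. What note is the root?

Reordering F, Ab, B, D into stacked thirds gives B–D–F–Ab; the bottom of that stack, B, is the root.

B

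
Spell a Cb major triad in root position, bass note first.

Cb, Eb, Gb

Cb major is Cb–Eb–Gb. Root position puts the root (Cb) in the bass, with the remaining tones above: Cb, Eb, Gb.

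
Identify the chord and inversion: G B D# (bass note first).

The pitch classes G, B, D# arrange in thirds as G–B–D#: a G augmented triad.
The lowest note is G, the root of the chord, so this is root position (figured bass 5/3).

G augmented, root position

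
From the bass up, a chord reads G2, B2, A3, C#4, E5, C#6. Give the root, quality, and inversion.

A dominant ninth, third inversion

Reducing to letter names: G, B, A, C#, E. These stack in thirds as A–C#–E–G–B — an A dominant ninth chord.
With the seventh (G) in the bass, the chord is in third inversion.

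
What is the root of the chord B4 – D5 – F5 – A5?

B

The distinct letter names are B, D, F, A. Arranged as a stack of thirds they read B–D–F–A, so B is the root (a B half-diminished seventh chord).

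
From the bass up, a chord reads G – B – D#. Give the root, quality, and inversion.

The distinct note names are G, B, D#. Stacked in thirds they read G–B–D#, which is an augmented triad on G.
With the root (G) in the bass, the chord is in root position (figured bass 5/3).

G augmented, root position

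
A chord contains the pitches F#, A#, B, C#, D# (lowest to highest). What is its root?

B

The distinct letter names are F#, A#, B, C#, D#. Arranged as a stack of thirds they read B–D#–F#–A#–C#, so B is the root (a B major ninth chord).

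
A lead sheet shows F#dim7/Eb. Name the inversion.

third inversion

F#dim7/Eb means F# diminished seventh with Eb in the bass. Eb is the seventh of F# diminished seventh (F#–A–C–Eb), so this is third inversion.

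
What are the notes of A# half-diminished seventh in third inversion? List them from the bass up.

Spelling A# half-diminished seventh: A#–C#–E–G#. In third inversion the seventh is bass, giving G#, A#, C#, E from the bottom.

G#, A#, C#, E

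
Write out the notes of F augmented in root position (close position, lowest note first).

F, A, C#

Spelling F augmented: F–A–C#. In root position the root is bass, giving F, A, C# from the bottom.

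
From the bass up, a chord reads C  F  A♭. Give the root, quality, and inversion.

F minor, second inversion

The pitch classes C, F, Ab arrange in thirds as F–Ab–C: an F minor triad.
With the fifth (C) in the bass, the chord is in second inversion (figured bass 6/4).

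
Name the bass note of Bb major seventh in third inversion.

A

In third inversion the seventh is lowest. For Bb major seventh (Bb–D–F–A) that is A.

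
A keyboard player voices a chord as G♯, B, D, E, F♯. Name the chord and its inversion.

E dominant ninth, first inversion

The pitch classes G#, B, D, E, F# arrange in thirds as E–G#–B–D–F#: an E dominant ninth chord.
The lowest note is G#, the third of the chord, so this is first inversion.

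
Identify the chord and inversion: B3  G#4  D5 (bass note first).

Reducing to letter names: B, G#, D. These stack in thirds as G#–B–D — a G# diminished triad.
The lowest note is B, the third of the chord, so this is first inversion (figured bass 6).

G# diminished, first inversion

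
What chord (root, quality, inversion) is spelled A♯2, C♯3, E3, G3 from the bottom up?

A# diminished seventh, root position

Reducing to letter names: A#, C#, E, G. These stack in thirds as A#–C#–E–G — an A# diminished seventh chord.
The lowest note is A#, the root of the chord, so this is root position (figured bass 7).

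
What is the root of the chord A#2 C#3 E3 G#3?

Reordering A#, C#, E, G# into stacked thirds gives A#–C#–E–G#; the bottom of that stack, A#, is the root.

A#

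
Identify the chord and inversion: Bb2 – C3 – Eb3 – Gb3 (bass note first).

Reducing to letter names: Bb, C, Eb, Gb. These stack in thirds as C–Eb–Gb–Bb — a C half-diminished seventh chord.
Bb is the seventh of C half-diminished seventh; seventh in the bass means third inversion (figured bass 4/2).

C half-diminished seventh, third inversion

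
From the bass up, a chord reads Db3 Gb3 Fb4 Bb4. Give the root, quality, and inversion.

Gb dominant seventh, second inversion

The pitch classes Db, Gb, Fb, Bb arrange in thirds as Gb–Bb–Db–Fb: a Gb dominant seventh chord.
Db is the fifth of Gb dominant seventh; fifth in the bass means second inversion (figured bass 4/3).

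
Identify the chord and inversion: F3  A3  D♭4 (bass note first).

Db augmented, first inversion

The pitch classes F, A, Db arrange in thirds as Db–F–A: a Db augmented triad.
With the third (F) in the bass, the chord is in first inversion (figured bass 6).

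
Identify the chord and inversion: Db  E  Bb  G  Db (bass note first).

E diminished seventh, third inversion

The distinct note names are Db, E, Bb, G. Stacked in thirds they read E–G–Bb–Db, which is a diminished seventh chord on E.
With the seventh (Db) in the bass, the chord is in third inversion (figured bass 4/2).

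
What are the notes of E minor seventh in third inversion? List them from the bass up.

E minor seventh is E–G–B–D. Third inversion puts the seventh (D) in the bass, with the remaining tones above: D, E, G, B.

D, E, G, B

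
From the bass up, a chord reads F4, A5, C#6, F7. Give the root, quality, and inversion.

Reducing to letter names: F, A, C#. These stack in thirds as F–A–C# — an F augmented triad.
The lowest note is F, the root of the chord, so this is root position (figured bass 5/3).

F augmented, root position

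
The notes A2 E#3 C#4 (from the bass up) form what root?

A

Reordering A, E#, C# into stacked thirds gives A–C#–E#; the bottom of that stack, A, is the root.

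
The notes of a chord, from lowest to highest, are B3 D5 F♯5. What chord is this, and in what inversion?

Reducing to letter names: B, D, F#. These stack in thirds as B–D–F# — a B minor triad.
B is the root of B minor; root in the bass means root position (figured bass 5/3).

B minor, root position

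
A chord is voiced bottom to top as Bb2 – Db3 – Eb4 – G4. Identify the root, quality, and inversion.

The distinct note names are Bb, Db, Eb, G. Stacked in thirds they read Eb–G–Bb–Db, which is a dominant seventh chord on Eb.
The lowest note is Bb, the fifth of the chord, so this is second inversion (figured bass 4/3).

Eb dominant seventh, second inversion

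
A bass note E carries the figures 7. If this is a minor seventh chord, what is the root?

The figures 7 mean the root of the chord is in the bass. If E is the root of a minor seventh chord, the root is E (chord tones E–G–B–D).

E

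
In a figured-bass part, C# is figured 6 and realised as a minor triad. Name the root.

A#

The figures 6 mean the third of the chord is in the bass. If C# is the third of a minor triad, the root is A# (chord tones A#–C#–E#).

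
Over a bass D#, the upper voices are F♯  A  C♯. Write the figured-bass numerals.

The notes D#, F#, A, C# stack in thirds as D#–F#–A–C# — a D# half-diminished seventh chord. The bass D# is the root, so this is root position: figured 7.

7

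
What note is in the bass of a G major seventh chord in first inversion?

B

The third of G major seventh (G–B–D–F#) is B; that is the bass in first inversion.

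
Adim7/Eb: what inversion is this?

second inversion

Adim7/Eb means A diminished seventh with Eb in the bass. Eb is the fifth of A diminished seventh (A–C–Eb–Gb), so this is second inversion.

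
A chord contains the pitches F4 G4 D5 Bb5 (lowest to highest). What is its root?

G

The distinct letter names are F, G, D, Bb. Arranged as a stack of thirds they read G–Bb–D–F, so G is the root (a G minor seventh chord).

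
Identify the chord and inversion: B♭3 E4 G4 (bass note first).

The distinct note names are Bb, E, G. Stacked in thirds they read E–G–Bb, which is a diminished triad on E.
With the fifth (Bb) in the bass, the chord is in second inversion (figured bass 6/4).

E diminished, second inversion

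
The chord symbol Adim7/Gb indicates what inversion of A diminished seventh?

Adim7/Gb means A diminished seventh with Gb in the bass. Gb is the seventh of A diminished seventh (A–C–Eb–Gb), so this is third inversion.

third inversion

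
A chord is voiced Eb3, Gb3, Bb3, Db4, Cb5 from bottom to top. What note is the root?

Cb

The distinct letter names are Eb, Gb, Bb, Db, Cb. Arranged as a stack of thirds they read Cb–Eb–Gb–Bb–Db, so Cb is the root (a Cb major ninth chord).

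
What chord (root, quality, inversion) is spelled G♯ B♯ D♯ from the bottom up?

The distinct note names are G#, B#, D#. Stacked in thirds they read G#–B#–D#, which is a major triad on G#.
With the root (G#) in the bass, the chord is in root position (figured bass 5/3).

G# major, root position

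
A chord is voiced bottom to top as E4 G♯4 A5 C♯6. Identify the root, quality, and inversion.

A major seventh, second inversion

Reducing to letter names: E, G#, A, C#. These stack in thirds as A–C#–E–G# — an A major seventh chord.
E is the fifth of A major seventh; fifth in the bass means second inversion (figured bass 4/3).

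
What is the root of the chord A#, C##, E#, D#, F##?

D#

Reordering A#, C##, E#, D#, F## into stacked thirds gives D#–F##–A#–C##–E#; the bottom of that stack, D#, is the root.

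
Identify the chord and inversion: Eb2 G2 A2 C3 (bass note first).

Reducing to letter names: Eb, G, A, C. These stack in thirds as A–C–Eb–G — an A half-diminished seventh chord.
The lowest note is Eb, the fifth of the chord, so this is second inversion (figured bass 4/3).

A half-diminished seventh, second inversion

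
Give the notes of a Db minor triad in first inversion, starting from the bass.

The chord tones are Db–Fb–Ab. With the third (Fb) lowest for first inversion: Fb, Ab, Db.

Fb, Ab, Db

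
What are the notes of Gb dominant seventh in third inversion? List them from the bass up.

The chord tones are Gb–Bb–Db–Fb. With the seventh (Fb) lowest for third inversion: Fb, Gb, Bb, Db.

Fb, Gb, Bb, Db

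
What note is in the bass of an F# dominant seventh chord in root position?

F#

F# dominant seventh is F#–A#–C#–E. Root position places the root in the bass: F#.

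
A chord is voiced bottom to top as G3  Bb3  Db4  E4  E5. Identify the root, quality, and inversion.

E diminished seventh, first inversion

The distinct note names are G, Bb, Db, E. Stacked in thirds they read E–G–Bb–Db, which is a diminished seventh chord on E.
The lowest note is G, the third of the chord, so this is first inversion (figured bass 6/5).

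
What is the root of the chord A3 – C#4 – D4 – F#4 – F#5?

The distinct letter names are A, C#, D, F#. Arranged as a stack of thirds they read D–F#–A–C#, so D is the root (a D major seventh chord).

D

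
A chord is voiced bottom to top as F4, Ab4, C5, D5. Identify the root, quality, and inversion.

D half-diminished seventh, first inversion

The pitch classes F, Ab, C, D arrange in thirds as D–F–Ab–C: a D half-diminished seventh chord.
F is the third of D half-diminished seventh; third in the bass means first inversion (figured bass 6/5).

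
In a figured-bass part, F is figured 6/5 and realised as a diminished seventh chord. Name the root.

The figures 6/5 mean the third of the chord is in the bass. If F is the third of a diminished seventh chord, the root is D (chord tones D–F–Ab–Cb).

D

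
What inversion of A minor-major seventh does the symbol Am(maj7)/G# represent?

Am(maj7)/G# means A minor-major seventh with G# in the bass. G# is the seventh of A minor-major seventh (A–C–E–G#), so this is third inversion.

third inversion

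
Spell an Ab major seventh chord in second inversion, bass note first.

Spelling Ab major seventh: Ab–C–Eb–G. In second inversion the fifth is bass, giving Eb, G, Ab, C from the bottom.

Eb, G, Ab, C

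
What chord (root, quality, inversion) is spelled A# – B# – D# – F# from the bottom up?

Reducing to letter names: A#, B#, D#, F#. These stack in thirds as B#–D#–F#–A# — a B# half-diminished seventh chord.
The lowest note is A#, the seventh of the chord, so this is third inversion (figured bass 4/2).

B# half-diminished seventh, third inversion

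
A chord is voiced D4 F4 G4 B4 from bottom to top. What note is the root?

G

Reordering D, F, G, B into stacked thirds gives G–B–D–F; the bottom of that stack, G, is the root.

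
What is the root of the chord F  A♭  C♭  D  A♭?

D

The distinct letter names are F, Ab, Cb, D. Arranged as a stack of thirds they read D–F–Ab–Cb, so D is the root (a D diminished seventh chord).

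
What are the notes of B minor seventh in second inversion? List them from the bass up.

The chord tones are B–D–F#–A. With the fifth (F#) lowest for second inversion: F#, A, B, D.

F#, A, B, D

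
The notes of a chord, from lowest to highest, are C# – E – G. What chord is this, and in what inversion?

C# diminished, root position

Reducing to letter names: C#, E, G. These stack in thirds as C#–E–G — a C# diminished triad.
With the root (C#) in the bass, the chord is in root position (figured bass 5/3).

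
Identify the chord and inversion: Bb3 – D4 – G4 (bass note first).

G minor, first inversion

Reducing to letter names: Bb, D, G. These stack in thirds as G–Bb–D — a G minor triad.
The lowest note is Bb, the third of the chord, so this is first inversion (figured bass 6).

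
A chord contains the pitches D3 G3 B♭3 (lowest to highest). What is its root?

Reordering D, G, Bb into stacked thirds gives G–Bb–D; the bottom of that stack, G, is the root.

G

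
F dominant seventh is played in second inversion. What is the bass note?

The fifth of F dominant seventh (F–A–C–Eb) is C; that is the bass in second inversion.

C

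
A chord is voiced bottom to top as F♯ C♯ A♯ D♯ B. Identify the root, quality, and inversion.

B major ninth, second inversion

Reducing to letter names: F#, C#, A#, D#, B. These stack in thirds as B–D#–F#–A#–C# — a B major ninth chord.
With the fifth (F#) in the bass, the chord is in second inversion.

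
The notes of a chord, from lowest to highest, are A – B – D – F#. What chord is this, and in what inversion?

Reducing to letter names: A, B, D, F#. These stack in thirds as B–D–F#–A — a B minor seventh chord.
With the seventh (A) in the bass, the chord is in third inversion (figured bass 4/2).

B minor seventh, third inversion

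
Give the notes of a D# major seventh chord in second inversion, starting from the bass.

D# major seventh is D#–F##–A#–C##. Second inversion puts the fifth (A#) in the bass, with the remaining tones above: A#, C##, D#, F##.

A#, C##, D#, F##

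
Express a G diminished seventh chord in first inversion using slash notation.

Gdim7/Bb

First inversion of G diminished seventh has the third (Bb) in the bass. As a slash chord: Gdim7/Bb.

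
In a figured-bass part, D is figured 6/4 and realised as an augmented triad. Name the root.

Gb

The figures 6/4 mean the fifth of the chord is in the bass. If D is the fifth of an augmented triad, the root is Gb (chord tones Gb–Bb–D).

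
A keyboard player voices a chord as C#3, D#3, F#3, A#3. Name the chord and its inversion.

The distinct note names are C#, D#, F#, A#. Stacked in thirds they read D#–F#–A#–C#, which is a minor seventh chord on D#.
With the seventh (C#) in the bass, the chord is in third inversion (figured bass 4/2).

D# minor seventh, third inversion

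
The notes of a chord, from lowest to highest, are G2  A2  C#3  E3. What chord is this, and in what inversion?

A dominant seventh, third inversion

The pitch classes G, A, C#, E arrange in thirds as A–C#–E–G: an A dominant seventh chord.
The lowest note is G, the seventh of the chord, so this is third inversion (figured bass 4/2).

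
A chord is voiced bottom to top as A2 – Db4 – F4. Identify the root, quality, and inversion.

Db augmented, second inversion

Reducing to letter names: A, Db, F. These stack in thirds as Db–F–A — a Db augmented triad.
The lowest note is A, the fifth of the chord, so this is second inversion (figured bass 6/4).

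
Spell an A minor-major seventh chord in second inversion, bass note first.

E, G#, A, C

A minor-major seventh is A–C–E–G#. Second inversion puts the fifth (E) in the bass, with the remaining tones above: E, G#, A, C.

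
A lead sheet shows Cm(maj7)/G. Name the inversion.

second inversion

Cm(maj7)/G means C minor-major seventh with G in the bass. G is the fifth of C minor-major seventh (C–Eb–G–B), so this is second inversion.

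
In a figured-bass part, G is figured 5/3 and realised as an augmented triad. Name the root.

G

The figures 5/3 mean the root of the chord is in the bass. If G is the root of an augmented triad, the root is G (chord tones G–B–D#).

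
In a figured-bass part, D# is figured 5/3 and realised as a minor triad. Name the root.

D#

The figures 5/3 mean the root of the chord is in the bass. If D# is the root of a minor triad, the root is D# (chord tones D#–F#–A#).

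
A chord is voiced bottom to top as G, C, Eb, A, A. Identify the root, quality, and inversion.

The pitch classes G, C, Eb, A arrange in thirds as A–C–Eb–G: an A half-diminished seventh chord.
G is the seventh of A half-diminished seventh; seventh in the bass means third inversion (figured bass 4/2).

A half-diminished seventh, third inversion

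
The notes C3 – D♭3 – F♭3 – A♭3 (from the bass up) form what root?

C, Db, Fb, Ab are the tones of a Db minor-major seventh chord (Db–Fb–Ab–C), making Db the root.

Db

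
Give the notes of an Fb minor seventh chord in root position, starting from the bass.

Fb, Abb, Cb, Ebb

The chord tones are Fb–Abb–Cb–Ebb. With the root (Fb) lowest for root position: Fb, Abb, Cb, Ebb.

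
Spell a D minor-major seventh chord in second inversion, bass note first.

A, C#, D, F

D minor-major seventh is D–F–A–C#. Second inversion puts the fifth (A) in the bass, with the remaining tones above: A, C#, D, F.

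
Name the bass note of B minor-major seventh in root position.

B minor-major seventh is B–D–F#–A#. Root position places the root in the bass: B.

B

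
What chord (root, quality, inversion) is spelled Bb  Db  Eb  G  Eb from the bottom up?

Eb dominant seventh, second inversion

The pitch classes Bb, Db, Eb, G arrange in thirds as Eb–G–Bb–Db: an Eb dominant seventh chord.
The lowest note is Bb, the fifth of the chord, so this is second inversion (figured bass 4/3).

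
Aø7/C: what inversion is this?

Aø7/C means A half-diminished seventh with C in the bass. C is the third of A half-diminished seventh (A–C–Eb–G), so this is first inversion.

first inversion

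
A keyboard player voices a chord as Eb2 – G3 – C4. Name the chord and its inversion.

The pitch classes Eb, G, C arrange in thirds as C–Eb–G: a C minor triad.
The lowest note is Eb, the third of the chord, so this is first inversion (figured bass 6).

C minor, first inversion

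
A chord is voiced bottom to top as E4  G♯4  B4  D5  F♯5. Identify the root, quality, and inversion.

E dominant ninth, root position

The pitch classes E, G#, B, D, F# arrange in thirds as E–G#–B–D–F#: an E dominant ninth chord.
E is the root of E dominant ninth; root in the bass means root position.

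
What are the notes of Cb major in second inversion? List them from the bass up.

Spelling Cb major: Cb–Eb–Gb. In second inversion the fifth is bass, giving Gb, Cb, Eb from the bottom.

Gb, Cb, Eb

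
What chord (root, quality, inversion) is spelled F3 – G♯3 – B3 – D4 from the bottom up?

The pitch classes F, G#, B, D arrange in thirds as G#–B–D–F: a G# diminished seventh chord.
The lowest note is F, the seventh of the chord, so this is third inversion (figured bass 4/2).

G# diminished seventh, third inversion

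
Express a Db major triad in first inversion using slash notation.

First inversion of Db major has the third (F) in the bass. As a slash chord: Dbmaj/F.

Dbmaj/F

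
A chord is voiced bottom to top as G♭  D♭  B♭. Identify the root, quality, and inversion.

The pitch classes Gb, Db, Bb arrange in thirds as Gb–Bb–Db: a Gb major triad.
Gb is the root of Gb major; root in the bass means root position (figured bass 5/3).

Gb major, root position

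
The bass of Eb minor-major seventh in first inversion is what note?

Gb

The third of Eb minor-major seventh (Eb–Gb–Bb–D) is Gb; that is the bass in first inversion.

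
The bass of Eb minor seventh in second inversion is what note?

Bb

The fifth of Eb minor seventh (Eb–Gb–Bb–Db) is Bb; that is the bass in second inversion.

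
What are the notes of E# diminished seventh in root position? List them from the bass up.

E# diminished seventh is E#–G#–B–D. Root position puts the root (E#) in the bass, with the remaining tones above: E#, G#, B, D.

E#, G#, B, D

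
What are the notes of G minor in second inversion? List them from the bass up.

G minor is G–Bb–D. Second inversion puts the fifth (D) in the bass, with the remaining tones above: D, G, Bb.

D, G, Bb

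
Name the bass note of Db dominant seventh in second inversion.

Ab

In second inversion the fifth is lowest. For Db dominant seventh (Db–F–Ab–Cb) that is Ab.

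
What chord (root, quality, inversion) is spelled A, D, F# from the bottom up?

Reducing to letter names: A, D, F#. These stack in thirds as D–F#–A — a D major triad.
The lowest note is A, the fifth of the chord, so this is second inversion (figured bass 6/4).

D major, second inversion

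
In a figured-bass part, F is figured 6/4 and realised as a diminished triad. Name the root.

B

The figures 6/4 mean the fifth of the chord is in the bass. If F is the fifth of a diminished triad, the root is B (chord tones B–D–F).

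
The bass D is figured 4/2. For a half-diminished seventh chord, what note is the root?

E

The figures 4/2 mean the seventh of the chord is in the bass. If D is the seventh of a half-diminished seventh chord, the root is E (chord tones E–G–Bb–D).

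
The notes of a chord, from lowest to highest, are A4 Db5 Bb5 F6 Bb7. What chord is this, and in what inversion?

Bb minor-major seventh, third inversion

The distinct note names are A, Db, Bb, F. Stacked in thirds they read Bb–Db–F–A, which is a minor-major seventh chord on Bb.
The lowest note is A, the seventh of the chord, so this is third inversion (figured bass 4/2).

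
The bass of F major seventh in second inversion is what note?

The fifth of F major seventh (F–A–C–E) is C; that is the bass in second inversion.

C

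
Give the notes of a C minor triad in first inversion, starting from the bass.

The chord tones are C–Eb–G. With the third (Eb) lowest for first inversion: Eb, G, C.

Eb, G, C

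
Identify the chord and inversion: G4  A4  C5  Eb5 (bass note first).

A half-diminished seventh, third inversion

The pitch classes G, A, C, Eb arrange in thirds as A–C–Eb–G: an A half-diminished seventh chord.
G is the seventh of A half-diminished seventh; seventh in the bass means third inversion (figured bass 4/2).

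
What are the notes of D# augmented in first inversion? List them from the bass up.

D# augmented is D#–F##–A##. First inversion puts the third (F##) in the bass, with the remaining tones above: F##, A##, D#.

F##, A##, D#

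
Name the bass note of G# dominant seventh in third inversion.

F#

G# dominant seventh is G#–B#–D#–F#. Third inversion places the seventh in the bass: F#.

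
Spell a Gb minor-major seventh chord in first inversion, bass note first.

Spelling Gb minor-major seventh: Gb–Bbb–Db–F. In first inversion the third is bass, giving Bbb, Db, F, Gb from the bottom.

Bbb, Db, F, Gb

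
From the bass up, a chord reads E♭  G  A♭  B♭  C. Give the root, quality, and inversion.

Ab major ninth, second inversion

The pitch classes Eb, G, Ab, Bb, C arrange in thirds as Ab–C–Eb–G–Bb: an Ab major ninth chord.
The lowest note is Eb, the fifth of the chord, so this is second inversion.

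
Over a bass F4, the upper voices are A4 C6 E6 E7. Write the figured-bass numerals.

7

The notes F, A, C, E stack in thirds as F–A–C–E — an F major seventh chord. The bass F is the root, so this is root position: figured 7.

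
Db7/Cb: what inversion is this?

Db7/Cb means Db dominant seventh with Cb in the bass. Cb is the seventh of Db dominant seventh (Db–F–Ab–Cb), so this is third inversion.

third inversion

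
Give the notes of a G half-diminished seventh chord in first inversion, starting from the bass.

G half-diminished seventh is G–Bb–Db–F. First inversion puts the third (Bb) in the bass, with the remaining tones above: Bb, Db, F, G.

Bb, Db, F, G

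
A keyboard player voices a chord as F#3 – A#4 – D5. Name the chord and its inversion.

The pitch classes F#, A#, D arrange in thirds as D–F#–A#: a D augmented triad.
With the third (F#) in the bass, the chord is in first inversion (figured bass 6).

D augmented, first inversion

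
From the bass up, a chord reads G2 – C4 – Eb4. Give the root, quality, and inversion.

The pitch classes G, C, Eb arrange in thirds as C–Eb–G: a C minor triad.
G is the fifth of C minor; fifth in the bass means second inversion (figured bass 6/4).

C minor, second inversion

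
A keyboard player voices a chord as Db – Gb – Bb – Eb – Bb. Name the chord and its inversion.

Eb minor seventh, third inversion

The pitch classes Db, Gb, Bb, Eb arrange in thirds as Eb–Gb–Bb–Db: an Eb minor seventh chord.
Db is the seventh of Eb minor seventh; seventh in the bass means third inversion (figured bass 4/2).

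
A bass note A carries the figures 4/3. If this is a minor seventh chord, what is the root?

D

The figures 4/3 mean the fifth of the chord is in the bass. If A is the fifth of a minor seventh chord, the root is D (chord tones D–F–A–C).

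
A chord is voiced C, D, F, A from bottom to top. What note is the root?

C, D, F, A are the tones of a D minor seventh chord (D–F–A–C), making D the root.

D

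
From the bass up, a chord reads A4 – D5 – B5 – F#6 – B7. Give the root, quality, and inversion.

B minor seventh, third inversion

The distinct note names are A, D, B, F#. Stacked in thirds they read B–D–F#–A, which is a minor seventh chord on B.
A is the seventh of B minor seventh; seventh in the bass means third inversion (figured bass 4/2).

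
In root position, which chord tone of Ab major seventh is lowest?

In root position the root is lowest. For Ab major seventh (Ab–C–Eb–G) that is Ab.

Ab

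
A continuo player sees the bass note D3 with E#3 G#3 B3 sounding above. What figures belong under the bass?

4/2

The notes D, E#, G#, B stack in thirds as E#–G#–B–D — an E# diminished seventh chord. The bass D is the seventh, so this is third inversion: figured 4/2.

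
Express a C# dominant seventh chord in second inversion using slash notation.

Second inversion of C# dominant seventh has the fifth (G#) in the bass. As a slash chord: C#7/G#.

C#7/G#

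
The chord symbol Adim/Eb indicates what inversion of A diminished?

second inversion

Adim/Eb means A diminished with Eb in the bass. Eb is the fifth of A diminished (A–C–Eb), so this is second inversion.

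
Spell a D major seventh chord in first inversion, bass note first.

The chord tones are D–F#–A–C#. With the third (F#) lowest for first inversion: F#, A, C#, D.

F#, A, C#, D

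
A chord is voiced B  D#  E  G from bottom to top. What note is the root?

B, D#, E, G are the tones of an E minor-major seventh chord (E–G–B–D#), making E the root.

E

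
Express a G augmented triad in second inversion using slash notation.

Second inversion of G augmented has the fifth (D#) in the bass. As a slash chord: Gaug/D#.

Gaug/D#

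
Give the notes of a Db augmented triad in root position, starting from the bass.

Db, F, A

Db augmented is Db–F–A. Root position puts the root (Db) in the bass, with the remaining tones above: Db, F, A.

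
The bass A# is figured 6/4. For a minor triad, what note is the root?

The figures 6/4 mean the fifth of the chord is in the bass. If A# is the fifth of a minor triad, the root is D# (chord tones D#–F#–A#).

D#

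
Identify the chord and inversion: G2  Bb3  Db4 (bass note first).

Reducing to letter names: G, Bb, Db. These stack in thirds as G–Bb–Db — a G diminished triad.
With the root (G) in the bass, the chord is in root position (figured bass 5/3).

G diminished, root position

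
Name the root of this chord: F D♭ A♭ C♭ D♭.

Db

Reordering F, Db, Ab, Cb into stacked thirds gives Db–F–Ab–Cb; the bottom of that stack, Db, is the root.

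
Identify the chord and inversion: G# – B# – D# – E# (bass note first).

The distinct note names are G#, B#, D#, E#. Stacked in thirds they read E#–G#–B#–D#, which is a minor seventh chord on E#.
G# is the third of E# minor seventh; third in the bass means first inversion (figured bass 6/5).

E# minor seventh, first inversion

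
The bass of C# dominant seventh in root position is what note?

C# dominant seventh is C#–E#–G#–B. Root position places the root in the bass: C#.

C#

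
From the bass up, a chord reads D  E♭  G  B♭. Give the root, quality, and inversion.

The distinct note names are D, Eb, G, Bb. Stacked in thirds they read Eb–G–Bb–D, which is a major seventh chord on Eb.
D is the seventh of Eb major seventh; seventh in the bass means third inversion (figured bass 4/2).

Eb major seventh, third inversion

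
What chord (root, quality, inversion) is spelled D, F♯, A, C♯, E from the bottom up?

The distinct note names are D, F#, A, C#, E. Stacked in thirds they read D–F#–A–C#–E, which is a major ninth chord on D.
The lowest note is D, the root of the chord, so this is root position.

D major ninth, root position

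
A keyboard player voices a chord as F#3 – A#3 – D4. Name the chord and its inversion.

The pitch classes F#, A#, D arrange in thirds as D–F#–A#: a D augmented triad.
With the third (F#) in the bass, the chord is in first inversion (figured bass 6).

D augmented, first inversion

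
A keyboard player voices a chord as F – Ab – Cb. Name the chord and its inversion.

The pitch classes F, Ab, Cb arrange in thirds as F–Ab–Cb: an F diminished triad.
F is the root of F diminished; root in the bass means root position (figured bass 5/3).

F diminished, root position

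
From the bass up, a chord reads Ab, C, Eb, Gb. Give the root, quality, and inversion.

Ab dominant seventh, root position

The distinct note names are Ab, C, Eb, Gb. Stacked in thirds they read Ab–C–Eb–Gb, which is a dominant seventh chord on Ab.
With the root (Ab) in the bass, the chord is in root position (figured bass 7).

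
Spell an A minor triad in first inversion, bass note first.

The chord tones are A–C–E. With the third (C) lowest for first inversion: C, E, A.

C, E, A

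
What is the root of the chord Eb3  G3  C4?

C

The distinct letter names are Eb, G, C. Arranged as a stack of thirds they read C–Eb–G, so C is the root (a C minor triad).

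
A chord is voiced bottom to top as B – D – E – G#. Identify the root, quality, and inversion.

The pitch classes B, D, E, G# arrange in thirds as E–G#–B–D: an E dominant seventh chord.
The lowest note is B, the fifth of the chord, so this is second inversion (figured bass 4/3).

E dominant seventh, second inversion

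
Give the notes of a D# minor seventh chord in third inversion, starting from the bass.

C#, D#, F#, A#

Spelling D# minor seventh: D#–F#–A#–C#. In third inversion the seventh is bass, giving C#, D#, F#, A# from the bottom.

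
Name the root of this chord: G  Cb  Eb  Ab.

The distinct letter names are G, Cb, Eb, Ab. Arranged as a stack of thirds they read Ab–Cb–Eb–G, so Ab is the root (an Ab minor-major seventh chord).

Ab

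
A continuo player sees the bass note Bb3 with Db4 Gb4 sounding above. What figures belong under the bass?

6

The notes Bb, Db, Gb stack in thirds as Gb–Bb–Db — a Gb major triad. The bass Bb is the third, so this is first inversion: figured 6.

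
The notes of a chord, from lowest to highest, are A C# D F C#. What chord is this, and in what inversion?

Reducing to letter names: A, C#, D, F. These stack in thirds as D–F–A–C# — a D minor-major seventh chord.
The lowest note is A, the fifth of the chord, so this is second inversion (figured bass 4/3).

D minor-major seventh, second inversion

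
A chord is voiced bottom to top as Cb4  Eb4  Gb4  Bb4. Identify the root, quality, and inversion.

The distinct note names are Cb, Eb, Gb, Bb. Stacked in thirds they read Cb–Eb–Gb–Bb, which is a major seventh chord on Cb.
With the root (Cb) in the bass, the chord is in root position (figured bass 7).

Cb major seventh, root position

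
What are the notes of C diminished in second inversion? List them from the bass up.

Spelling C diminished: C–Eb–Gb. In second inversion the fifth is bass, giving Gb, C, Eb from the bottom.

Gb, C, Eb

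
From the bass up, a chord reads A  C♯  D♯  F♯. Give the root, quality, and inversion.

D# half-diminished seventh, second inversion

Reducing to letter names: A, C#, D#, F#. These stack in thirds as D#–F#–A–C# — a D# half-diminished seventh chord.
With the fifth (A) in the bass, the chord is in second inversion (figured bass 4/3).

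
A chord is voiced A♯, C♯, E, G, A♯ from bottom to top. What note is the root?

A#

Reordering A#, C#, E, G into stacked thirds gives A#–C#–E–G; the bottom of that stack, A#, is the root.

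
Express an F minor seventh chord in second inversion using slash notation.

Second inversion of F minor seventh has the fifth (C) in the bass. As a slash chord: Fm7/C.

Fm7/C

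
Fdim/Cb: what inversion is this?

second inversion

Fdim/Cb means F diminished with Cb in the bass. Cb is the fifth of F diminished (F–Ab–Cb), so this is second inversion.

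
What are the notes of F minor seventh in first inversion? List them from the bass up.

Ab, C, Eb, F

Spelling F minor seventh: F–Ab–C–Eb. In first inversion the third is bass, giving Ab, C, Eb, F from the bottom.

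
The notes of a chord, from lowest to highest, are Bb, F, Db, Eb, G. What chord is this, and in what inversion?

The pitch classes Bb, F, Db, Eb, G arrange in thirds as Eb–G–Bb–Db–F: an Eb dominant ninth chord.
Bb is the fifth of Eb dominant ninth; fifth in the bass means second inversion.

Eb dominant ninth, second inversion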